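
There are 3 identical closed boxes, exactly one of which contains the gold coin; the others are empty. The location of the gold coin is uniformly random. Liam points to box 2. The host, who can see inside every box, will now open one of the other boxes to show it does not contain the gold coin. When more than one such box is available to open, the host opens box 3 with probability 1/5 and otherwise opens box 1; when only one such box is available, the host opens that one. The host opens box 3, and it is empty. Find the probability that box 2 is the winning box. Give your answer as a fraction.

1/6

Consider each possible location of the gold coin in turn.
If it is in box 1 (prior 1/3): only box 3 is available, probability 1; weight (1/3)·1 = 1/3.
If it is in box 2 (prior 1/3): box 3 is available, opened with probability 1/5; weight (1/3)·(1/5) = 1/15.
If it is in box 3 (prior 1/3): the host opened box 3, so this case is ruled out; weight (1/3)·0 = 0.
The weights sum to 2/5.
So P(the gold coin in box 2 | the host opened box 3) = (1/15) / (2/5) = 1/6.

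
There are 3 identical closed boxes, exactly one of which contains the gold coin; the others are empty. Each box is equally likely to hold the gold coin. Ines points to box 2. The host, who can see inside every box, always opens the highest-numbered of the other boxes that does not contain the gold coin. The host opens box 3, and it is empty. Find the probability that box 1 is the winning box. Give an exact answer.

1/2

Apply Bayes' rule, conditioning on where the gold coin actually is.
If it is in either of boxes 1 and 2 (prior 1/3 each): box 3 is the highest-numbered option available, probability 1; weight (1/3)·1 = 1/3 each.
If it is in box 3 (prior 1/3): the host opened box 3, so this case is ruled out; weight (1/3)·0 = 0.
The weights sum to 2/3.
So P(the gold coin in box 1 | the host opened box 3) = (1/3) / (2/3) = 1/2.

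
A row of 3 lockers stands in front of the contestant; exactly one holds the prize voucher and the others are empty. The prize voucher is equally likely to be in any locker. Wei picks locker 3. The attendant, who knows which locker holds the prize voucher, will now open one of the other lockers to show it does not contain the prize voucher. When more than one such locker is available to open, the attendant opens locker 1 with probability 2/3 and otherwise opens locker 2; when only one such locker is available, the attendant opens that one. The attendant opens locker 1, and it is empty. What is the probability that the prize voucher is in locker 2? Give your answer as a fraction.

Apply Bayes' rule, conditioning on where the prize voucher actually is.
If it is in locker 1 (prior 1/3): the attendant opened locker 1, so this case is ruled out; weight (1/3)·0 = 0.
If it is in locker 2 (prior 1/3): only locker 1 is available, probability 1; weight (1/3)·1 = 1/3.
If it is in locker 3 (prior 1/3): locker 1 is available, opened with probability 2/3; weight (1/3)·(2/3) = 2/9.
The weights sum to 5/9.
So P(the prize voucher in locker 2 | the attendant opened locker 1) = (1/3) / (5/9) = 3/5.

3/5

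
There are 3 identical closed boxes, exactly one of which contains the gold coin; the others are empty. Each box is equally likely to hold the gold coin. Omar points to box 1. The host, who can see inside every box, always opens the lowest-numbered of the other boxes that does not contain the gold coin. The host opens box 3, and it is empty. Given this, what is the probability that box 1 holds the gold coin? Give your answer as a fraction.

0

Apply Bayes' rule, conditioning on where the gold coin actually is.
If it is in box 1 (prior 1/3): the host would have opened box 2 instead, probability 0; weight (1/3)·0 = 0.
If it is in box 2 (prior 1/3): box 3 is the lowest-numbered option available, probability 1; weight (1/3)·1 = 1/3.
If it is in box 3 (prior 1/3): the host opened box 3, so this case is ruled out; weight (1/3)·0 = 0.
The weights sum to 1/3.
So P(the gold coin in box 1 | the host opened box 3) = 0 / (1/3) = 0.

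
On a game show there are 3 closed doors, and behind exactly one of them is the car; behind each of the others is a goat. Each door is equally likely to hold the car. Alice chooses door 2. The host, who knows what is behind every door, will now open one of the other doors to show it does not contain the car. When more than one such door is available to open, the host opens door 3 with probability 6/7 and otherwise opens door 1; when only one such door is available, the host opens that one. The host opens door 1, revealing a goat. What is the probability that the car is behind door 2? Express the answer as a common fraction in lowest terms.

1/8

Apply Bayes' rule, conditioning on where the car actually is.
If it is behind door 1 (prior 1/3): the host opened door 1, so this case is ruled out; weight (1/3)·0 = 0.
If it is behind door 2 (prior 1/3): door 3 is available but not opened, probability 1/7; weight (1/3)·(1/7) = 1/21.
If it is behind door 3 (prior 1/3): only door 1 is available, probability 1; weight (1/3)·1 = 1/3.
The weights sum to 8/21.
So P(the car behind door 2 | the host opened door 1) = (1/21) / (8/21) = 1/8.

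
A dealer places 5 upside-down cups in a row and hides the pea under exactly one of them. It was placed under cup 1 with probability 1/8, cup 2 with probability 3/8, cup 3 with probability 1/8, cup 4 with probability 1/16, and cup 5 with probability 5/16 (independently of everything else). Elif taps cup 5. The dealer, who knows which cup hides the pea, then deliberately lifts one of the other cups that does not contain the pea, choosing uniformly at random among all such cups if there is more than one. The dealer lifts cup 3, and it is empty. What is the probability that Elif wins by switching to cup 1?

Apply Bayes' rule, conditioning on where the pea actually is.
If it is under cup 1 (prior 1/8): the dealer has 3 equally likely choices, so probability 1/3; weight (1/8)·(1/3) = 1/24.
If it is under cup 2 (prior 3/8): the dealer has 3 equally likely choices, so probability 1/3; weight (3/8)·(1/3) = 1/8.
If it is under cup 3 (prior 1/8): the dealer opened cup 3, so this case is ruled out; weight (1/8)·0 = 0.
If it is under cup 4 (prior 1/16): the dealer has 3 equally likely choices, so probability 1/3; weight (1/16)·(1/3) = 1/48.
If it is under cup 5 (prior 5/16): the dealer has 4 equally likely choices, so probability 1/4; weight (5/16)·(1/4) = 5/64.
The weights sum to 17/64.
So P(the pea under cup 1 | the dealer opened cup 3) = (1/24) / (17/64) = 8/51.

8/51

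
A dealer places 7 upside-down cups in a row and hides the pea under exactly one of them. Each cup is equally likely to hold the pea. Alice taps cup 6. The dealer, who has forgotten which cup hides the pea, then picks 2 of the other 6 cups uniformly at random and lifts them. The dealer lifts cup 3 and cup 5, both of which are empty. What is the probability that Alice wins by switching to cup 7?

Because the dealer chose which cups to lift without knowing where the pea is, the choice is independent of the prize location. Learning that none of the 2 opened cups holds the pea simply rules out those 2 locations and leaves the remaining 5 cups still equally likely by symmetry.
So P(the pea under cup 7) = 1/5.

1/5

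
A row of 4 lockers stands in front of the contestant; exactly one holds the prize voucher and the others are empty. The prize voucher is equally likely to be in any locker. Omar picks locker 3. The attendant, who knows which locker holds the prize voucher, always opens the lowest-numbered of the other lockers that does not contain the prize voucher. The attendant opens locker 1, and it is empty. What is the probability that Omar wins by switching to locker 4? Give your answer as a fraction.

1/3

Condition on the true location of the prize voucher.
If it is in locker 1 (prior 1/4): the attendant opened locker 1, so this case is ruled out; weight (1/4)·0 = 0.
If it is in any of lockers 2, 3, and 4 (prior 1/4 each): locker 1 is the lowest-numbered option available, probability 1; weight (1/4)·1 = 1/4 each.
The weights sum to 3/4.
So P(the prize voucher in locker 4 | the attendant opened locker 1) = (1/4) / (3/4) = 1/3.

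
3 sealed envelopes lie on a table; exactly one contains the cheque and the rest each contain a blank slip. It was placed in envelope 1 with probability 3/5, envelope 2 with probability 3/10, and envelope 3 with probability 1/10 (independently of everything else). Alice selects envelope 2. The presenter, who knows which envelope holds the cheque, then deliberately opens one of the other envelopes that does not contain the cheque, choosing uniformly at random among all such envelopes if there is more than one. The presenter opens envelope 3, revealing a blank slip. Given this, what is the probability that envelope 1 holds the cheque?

Consider each possible location of the cheque in turn.
If it is in envelope 1 (prior 3/5): the presenter has no choice, probability 1; weight (3/5)·1 = 3/5.
If it is in envelope 2 (prior 3/10): the presenter has 2 equally likely choices, so probability 1/2; weight (3/10)·(1/2) = 3/20.
If it is in envelope 3 (prior 1/10): the presenter opened envelope 3, so this case is ruled out; weight (1/10)·0 = 0.
The weights sum to 3/4.
So P(the cheque in envelope 1 | the presenter opened envelope 3) = (3/5) / (3/4) = 4/5.

4/5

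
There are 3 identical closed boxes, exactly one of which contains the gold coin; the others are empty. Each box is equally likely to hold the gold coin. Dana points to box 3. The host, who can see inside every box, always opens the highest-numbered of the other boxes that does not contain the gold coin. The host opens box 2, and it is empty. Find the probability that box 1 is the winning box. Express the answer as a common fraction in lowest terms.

1/2

Condition on the true location of the gold coin.
If it is in either of boxes 1 and 3 (prior 1/3 each): box 2 is the highest-numbered option available, probability 1; weight (1/3)·1 = 1/3 each.
If it is in box 2 (prior 1/3): the host opened box 2, so this case is ruled out; weight (1/3)·0 = 0.
The weights sum to 2/3.
So P(the gold coin in box 1 | the host opened box 2) = (1/3) / (2/3) = 1/2.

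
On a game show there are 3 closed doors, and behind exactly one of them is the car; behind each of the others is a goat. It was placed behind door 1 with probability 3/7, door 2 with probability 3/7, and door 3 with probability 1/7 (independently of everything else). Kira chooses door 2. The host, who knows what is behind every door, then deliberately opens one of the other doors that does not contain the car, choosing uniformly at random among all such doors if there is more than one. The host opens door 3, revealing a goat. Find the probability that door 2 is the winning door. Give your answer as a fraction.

1/3

Condition on the true location of the car.
If it is behind door 1 (prior 3/7): the host has no choice, probability 1; weight (3/7)·1 = 3/7.
If it is behind door 2 (prior 3/7): the host has 2 equally likely choices, so probability 1/2; weight (3/7)·(1/2) = 3/14.
If it is behind door 3 (prior 1/7): the host opened door 3, so this case is ruled out; weight (1/7)·0 = 0.
The weights sum to 9/14.
So P(the car behind door 2 | the host opened door 3) = (3/14) / (9/14) = 1/3.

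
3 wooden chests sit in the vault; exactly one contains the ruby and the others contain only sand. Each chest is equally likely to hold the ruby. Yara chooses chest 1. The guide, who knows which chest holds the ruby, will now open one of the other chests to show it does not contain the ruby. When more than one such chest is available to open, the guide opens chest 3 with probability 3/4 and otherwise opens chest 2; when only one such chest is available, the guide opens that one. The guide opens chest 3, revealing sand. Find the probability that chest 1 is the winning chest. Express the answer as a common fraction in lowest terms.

Condition on the true location of the ruby.
If it is in chest 1 (prior 1/3): chest 3 is available, opened with probability 3/4; weight (1/3)·(3/4) = 1/4.
If it is in chest 2 (prior 1/3): only chest 3 is available, probability 1; weight (1/3)·1 = 1/3.
If it is in chest 3 (prior 1/3): the guide opened chest 3, so this case is ruled out; weight (1/3)·0 = 0.
The weights sum to 7/12.
So P(the ruby in chest 1 | the guide opened chest 3) = (1/4) / (7/12) = 3/7.

3/7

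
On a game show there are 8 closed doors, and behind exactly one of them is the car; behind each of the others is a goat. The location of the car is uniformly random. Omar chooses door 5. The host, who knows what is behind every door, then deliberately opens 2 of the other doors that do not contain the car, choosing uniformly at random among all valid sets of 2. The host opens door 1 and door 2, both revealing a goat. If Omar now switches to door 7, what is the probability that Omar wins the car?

Consider each possible location of the car in turn.
If it is behind either of doors 1 and 2 (prior 1/8 each): that door was opened and seen not to hold the prize — ruled out; weight (1/8)·0 = 0 each.
If it is behind any of doors 3, 4, 6, 7, and 8 (prior 1/8 each): the host has 15 equally likely choices, so probability 1/15; weight (1/8)·(1/15) = 1/120 each.
If it is behind door 5 (prior 1/8): the host has 21 equally likely choices, so probability 1/21; weight (1/8)·(1/21) = 1/168.
The weights sum to 1/21.
So P(the car behind door 7 | the host opened door 1 and door 2) = (1/120) / (1/21) = 7/40.

7/40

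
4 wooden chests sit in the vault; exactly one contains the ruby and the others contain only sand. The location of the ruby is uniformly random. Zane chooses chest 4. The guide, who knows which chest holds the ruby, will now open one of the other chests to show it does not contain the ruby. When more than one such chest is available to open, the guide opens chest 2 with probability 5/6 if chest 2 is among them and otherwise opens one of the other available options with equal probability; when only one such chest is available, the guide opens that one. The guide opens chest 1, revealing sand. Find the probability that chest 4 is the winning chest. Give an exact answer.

1/9

Apply Bayes' rule, conditioning on where the ruby actually is.
If it is in chest 1 (prior 1/4): the guide opened chest 1, so this case is ruled out; weight (1/4)·0 = 0.
If it is in chest 2 (prior 1/4): chest 2 holds the prize so is unavailable; the guide chooses uniformly among the 2 others, probability 1/2; weight (1/4)·(1/2) = 1/8.
If it is in chest 3 (prior 1/4): chest 2 is available but not opened, probability 1/6; weight (1/4)·(1/6) = 1/24.
If it is in chest 4 (prior 1/4): chest 2 is available but not opened; chest 1 gets probability (1 − 5/6)/2 = 1/12; weight (1/4)·(1/12) = 1/48.
The weights sum to 3/16.
So P(the ruby in chest 4 | the guide opened chest 1) = (1/48) / (3/16) = 1/9.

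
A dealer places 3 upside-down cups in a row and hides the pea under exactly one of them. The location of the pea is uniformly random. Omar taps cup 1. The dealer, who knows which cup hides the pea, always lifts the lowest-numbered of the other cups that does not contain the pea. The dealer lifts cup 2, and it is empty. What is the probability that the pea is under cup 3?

Consider each possible location of the pea in turn.
If it is under either of cups 1 and 3 (prior 1/3 each): cup 2 is the lowest-numbered option available, probability 1; weight (1/3)·1 = 1/3 each.
If it is under cup 2 (prior 1/3): the dealer opened cup 2, so this case is ruled out; weight (1/3)·0 = 0.
The weights sum to 2/3.
So P(the pea under cup 3 | the dealer opened cup 2) = (1/3) / (2/3) = 1/2.

1/2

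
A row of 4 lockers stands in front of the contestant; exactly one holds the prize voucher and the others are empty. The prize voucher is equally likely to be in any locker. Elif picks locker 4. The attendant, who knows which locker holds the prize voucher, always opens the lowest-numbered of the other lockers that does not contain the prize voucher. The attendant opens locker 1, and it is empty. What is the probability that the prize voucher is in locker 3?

1/3

Apply Bayes' rule, conditioning on where the prize voucher actually is.
If it is in locker 1 (prior 1/4): the attendant opened locker 1, so this case is ruled out; weight (1/4)·0 = 0.
If it is in any of lockers 2, 3, and 4 (prior 1/4 each): locker 1 is the lowest-numbered option available, probability 1; weight (1/4)·1 = 1/4 each.
The weights sum to 3/4.
So P(the prize voucher in locker 3 | the attendant opened locker 1) = (1/4) / (3/4) = 1/3.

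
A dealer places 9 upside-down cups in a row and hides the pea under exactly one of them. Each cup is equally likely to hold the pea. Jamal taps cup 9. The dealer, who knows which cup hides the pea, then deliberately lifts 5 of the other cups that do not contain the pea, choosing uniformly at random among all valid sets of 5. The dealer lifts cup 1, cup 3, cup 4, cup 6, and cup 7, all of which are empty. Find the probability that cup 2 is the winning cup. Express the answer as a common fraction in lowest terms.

Apply Bayes' rule, conditioning on where the pea actually is.
If it is under any of cups 1, 3, 4, 6, and 7 (prior 1/9 each): that cup was opened and seen not to hold the prize — ruled out; weight (1/9)·0 = 0 each.
If it is under any of cups 2, 5, and 8 (prior 1/9 each): the dealer has 21 equally likely choices, so probability 1/21; weight (1/9)·(1/21) = 1/189 each.
If it is under cup 9 (prior 1/9): the dealer has 56 equally likely choices, so probability 1/56; weight (1/9)·(1/56) = 1/504.
The weights sum to 1/56.
So P(the pea under cup 2 | the dealer opened cup 1, cup 3, cup 4, cup 6, and cup 7) = (1/189) / (1/56) = 8/27.

8/27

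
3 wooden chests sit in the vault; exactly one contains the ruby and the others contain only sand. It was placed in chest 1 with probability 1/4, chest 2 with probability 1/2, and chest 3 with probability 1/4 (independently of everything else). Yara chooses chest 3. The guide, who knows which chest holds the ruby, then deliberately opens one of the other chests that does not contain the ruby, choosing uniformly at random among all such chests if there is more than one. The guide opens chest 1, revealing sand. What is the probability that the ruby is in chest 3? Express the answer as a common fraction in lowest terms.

1/5

Consider each possible location of the ruby in turn.
If it is in chest 1 (prior 1/4): the guide opened chest 1, so this case is ruled out; weight (1/4)·0 = 0.
If it is in chest 2 (prior 1/2): the guide has no choice, probability 1; weight (1/2)·1 = 1/2.
If it is in chest 3 (prior 1/4): the guide has 2 equally likely choices, so probability 1/2; weight (1/4)·(1/2) = 1/8.
The weights sum to 5/8.
So P(the ruby in chest 3 | the guide opened chest 1) = (1/8) / (5/8) = 1/5.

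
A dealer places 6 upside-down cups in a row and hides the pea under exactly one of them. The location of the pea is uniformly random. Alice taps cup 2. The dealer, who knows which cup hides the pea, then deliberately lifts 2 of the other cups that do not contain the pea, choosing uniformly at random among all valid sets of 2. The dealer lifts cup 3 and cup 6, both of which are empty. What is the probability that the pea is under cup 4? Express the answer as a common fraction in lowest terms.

Condition on the true location of the pea.
If it is under any of cups 1, 4, and 5 (prior 1/6 each): the dealer has 6 equally likely choices, so probability 1/6; weight (1/6)·(1/6) = 1/36 each.
If it is under cup 2 (prior 1/6): the dealer has 10 equally likely choices, so probability 1/10; weight (1/6)·(1/10) = 1/60.
If it is under either of cups 3 and 6 (prior 1/6 each): that cup was opened and seen not to hold the prize — ruled out; weight (1/6)·0 = 0 each.
The weights sum to 1/10.
So P(the pea under cup 4 | the dealer opened cup 3 and cup 6) = (1/36) / (1/10) = 5/18.

5/18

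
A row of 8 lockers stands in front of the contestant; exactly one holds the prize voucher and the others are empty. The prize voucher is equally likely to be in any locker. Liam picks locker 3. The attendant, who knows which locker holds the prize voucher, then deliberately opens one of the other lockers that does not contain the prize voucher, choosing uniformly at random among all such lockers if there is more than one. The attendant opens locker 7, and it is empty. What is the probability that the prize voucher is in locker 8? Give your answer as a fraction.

7/48

Condition on the true location of the prize voucher.
If it is in any of lockers 1, 2, 4, 5, 6, and 8 (prior 1/8 each): the attendant has 6 equally likely choices, so probability 1/6; weight (1/8)·(1/6) = 1/48 each.
If it is in locker 3 (prior 1/8): the attendant has 7 equally likely choices, so probability 1/7; weight (1/8)·(1/7) = 1/56.
If it is in locker 7 (prior 1/8): the attendant opened locker 7, so this case is ruled out; weight (1/8)·0 = 0.
The weights sum to 1/7.
So P(the prize voucher in locker 8 | the attendant opened locker 7) = (1/48) / (1/7) = 7/48.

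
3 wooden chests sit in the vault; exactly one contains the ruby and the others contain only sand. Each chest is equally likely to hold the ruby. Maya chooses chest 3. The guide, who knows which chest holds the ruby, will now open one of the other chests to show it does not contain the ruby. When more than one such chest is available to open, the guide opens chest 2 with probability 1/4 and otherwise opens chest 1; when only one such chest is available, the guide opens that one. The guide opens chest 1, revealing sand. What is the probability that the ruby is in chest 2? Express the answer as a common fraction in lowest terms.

Consider each possible location of the ruby in turn.
If it is in chest 1 (prior 1/3): the guide opened chest 1, so this case is ruled out; weight (1/3)·0 = 0.
If it is in chest 2 (prior 1/3): only chest 1 is available, probability 1; weight (1/3)·1 = 1/3.
If it is in chest 3 (prior 1/3): chest 2 is available but not opened, probability 3/4; weight (1/3)·(3/4) = 1/4.
The weights sum to 7/12.
So P(the ruby in chest 2 | the guide opened chest 1) = (1/3) / (7/12) = 4/7.

4/7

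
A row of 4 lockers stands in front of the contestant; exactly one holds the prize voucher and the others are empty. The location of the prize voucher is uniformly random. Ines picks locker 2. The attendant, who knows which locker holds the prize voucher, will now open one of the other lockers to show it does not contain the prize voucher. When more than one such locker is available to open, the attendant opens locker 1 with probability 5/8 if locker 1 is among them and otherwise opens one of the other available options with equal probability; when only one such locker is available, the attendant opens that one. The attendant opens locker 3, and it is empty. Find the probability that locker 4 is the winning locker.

6/17

Condition on the true location of the prize voucher.
If it is in locker 1 (prior 1/4): locker 1 holds the prize so is unavailable; the attendant chooses uniformly among the 2 others, probability 1/2; weight (1/4)·(1/2) = 1/8.
If it is in locker 2 (prior 1/4): locker 1 is available but not opened; locker 3 gets probability (1 − 5/8)/2 = 3/16; weight (1/4)·(3/16) = 3/64.
If it is in locker 3 (prior 1/4): the attendant opened locker 3, so this case is ruled out; weight (1/4)·0 = 0.
If it is in locker 4 (prior 1/4): locker 1 is available but not opened, probability 3/8; weight (1/4)·(3/8) = 3/32.
The weights sum to 17/64.
So P(the prize voucher in locker 4 | the attendant opened locker 3) = (3/32) / (17/64) = 6/17.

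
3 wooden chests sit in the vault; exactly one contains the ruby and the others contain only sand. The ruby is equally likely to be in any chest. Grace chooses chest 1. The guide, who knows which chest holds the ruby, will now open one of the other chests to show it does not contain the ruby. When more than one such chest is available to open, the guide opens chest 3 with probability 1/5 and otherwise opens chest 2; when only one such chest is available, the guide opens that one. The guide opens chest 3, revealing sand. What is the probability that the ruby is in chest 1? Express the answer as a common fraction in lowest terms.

1/6

Condition on the true location of the ruby.
If it is in chest 1 (prior 1/3): chest 3 is available, opened with probability 1/5; weight (1/3)·(1/5) = 1/15.
If it is in chest 2 (prior 1/3): only chest 3 is available, probability 1; weight (1/3)·1 = 1/3.
If it is in chest 3 (prior 1/3): the guide opened chest 3, so this case is ruled out; weight (1/3)·0 = 0.
The weights sum to 2/5.
So P(the ruby in chest 1 | the guide opened chest 3) = (1/15) / (2/5) = 1/6.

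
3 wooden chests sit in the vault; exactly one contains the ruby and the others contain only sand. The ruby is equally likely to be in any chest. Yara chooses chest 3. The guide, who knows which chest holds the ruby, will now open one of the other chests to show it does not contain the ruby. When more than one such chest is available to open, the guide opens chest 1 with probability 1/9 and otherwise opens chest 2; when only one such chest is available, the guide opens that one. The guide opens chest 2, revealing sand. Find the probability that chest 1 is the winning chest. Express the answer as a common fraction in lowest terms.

9/17

Apply Bayes' rule, conditioning on where the ruby actually is.
If it is in chest 1 (prior 1/3): only chest 2 is available, probability 1; weight (1/3)·1 = 1/3.
If it is in chest 2 (prior 1/3): the guide opened chest 2, so this case is ruled out; weight (1/3)·0 = 0.
If it is in chest 3 (prior 1/3): chest 1 is available but not opened, probability 8/9; weight (1/3)·(8/9) = 8/27.
The weights sum to 17/27.
So P(the ruby in chest 1 | the guide opened chest 2) = (1/3) / (17/27) = 9/17.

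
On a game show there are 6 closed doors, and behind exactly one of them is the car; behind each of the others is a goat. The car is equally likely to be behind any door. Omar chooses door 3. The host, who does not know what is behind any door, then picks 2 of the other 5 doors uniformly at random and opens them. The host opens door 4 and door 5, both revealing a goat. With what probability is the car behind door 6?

1/4

Apply Bayes' rule, conditioning on where the car actually is.
If it is behind any of doors 1, 2, 3, and 6 (prior 1/6 each): the host picks exactly this set with probability 1/10 regardless, and none is the prize; weight (1/6)·(1/10) = 1/60 each.
If it is behind either of doors 4 and 5 (prior 1/6 each): that door was opened and seen not to hold the prize — ruled out; weight (1/6)·0 = 0 each.
The weights sum to 1/15.
So P(the car behind door 6 | the host opened door 4 and door 5) = (1/60) / (1/15) = 1/4.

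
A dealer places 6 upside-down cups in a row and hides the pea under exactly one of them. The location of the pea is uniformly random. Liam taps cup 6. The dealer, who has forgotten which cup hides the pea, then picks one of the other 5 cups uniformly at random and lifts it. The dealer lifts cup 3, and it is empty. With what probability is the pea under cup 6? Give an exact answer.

1/5

Because the dealer chose which cup to lift without knowing where the pea is, the choice is independent of the prize location. Learning that cup 3 does not hold the pea simply rules out that one location and leaves the remaining 5 cups still equally likely by symmetry.
So P(the pea under cup 6) = 1/5.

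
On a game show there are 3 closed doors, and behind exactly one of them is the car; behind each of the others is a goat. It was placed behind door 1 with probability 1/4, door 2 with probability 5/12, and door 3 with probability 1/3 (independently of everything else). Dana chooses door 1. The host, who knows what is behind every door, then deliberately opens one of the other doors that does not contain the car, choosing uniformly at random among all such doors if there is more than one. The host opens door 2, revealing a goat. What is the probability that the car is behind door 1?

3/11

Apply Bayes' rule, conditioning on where the car actually is.
If it is behind door 1 (prior 1/4): the host has 2 equally likely choices, so probability 1/2; weight (1/4)·(1/2) = 1/8.
If it is behind door 2 (prior 5/12): the host opened door 2, so this case is ruled out; weight (5/12)·0 = 0.
If it is behind door 3 (prior 1/3): the host has no choice, probability 1; weight (1/3)·1 = 1/3.
The weights sum to 11/24.
So P(the car behind door 1 | the host opened door 2) = (1/8) / (11/24) = 3/11.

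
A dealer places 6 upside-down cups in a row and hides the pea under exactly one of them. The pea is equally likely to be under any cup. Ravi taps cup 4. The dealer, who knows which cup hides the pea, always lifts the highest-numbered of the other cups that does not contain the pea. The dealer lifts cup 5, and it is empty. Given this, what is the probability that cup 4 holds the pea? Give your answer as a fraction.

Apply Bayes' rule, conditioning on where the pea actually is.
If it is under any of cups 1, 2, 3, and 4 (prior 1/6 each): the dealer would have opened cup 6 instead, probability 0; weight (1/6)·0 = 0 each.
If it is under cup 5 (prior 1/6): the dealer opened cup 5, so this case is ruled out; weight (1/6)·0 = 0.
If it is under cup 6 (prior 1/6): cup 5 is the highest-numbered option available, probability 1; weight (1/6)·1 = 1/6.
The weights sum to 1/6.
So P(the pea under cup 4 | the dealer opened cup 5) = 0 / (1/6) = 0.

0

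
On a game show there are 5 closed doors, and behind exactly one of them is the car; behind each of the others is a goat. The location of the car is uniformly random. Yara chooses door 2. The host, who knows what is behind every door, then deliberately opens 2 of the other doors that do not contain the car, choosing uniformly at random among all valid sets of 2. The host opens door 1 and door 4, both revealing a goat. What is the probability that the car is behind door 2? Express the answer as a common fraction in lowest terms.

1/5

Condition on the true location of the car.
If it is behind either of doors 1 and 4 (prior 1/5 each): that door was opened and seen not to hold the prize — ruled out; weight (1/5)·0 = 0 each.
If it is behind door 2 (prior 1/5): the host has 6 equally likely choices, so probability 1/6; weight (1/5)·(1/6) = 1/30.
If it is behind either of doors 3 and 5 (prior 1/5 each): the host has 3 equally likely choices, so probability 1/3; weight (1/5)·(1/3) = 1/15 each.
The weights sum to 1/6.
So P(the car behind door 2 | the host opened door 1 and door 4) = (1/30) / (1/6) = 1/5.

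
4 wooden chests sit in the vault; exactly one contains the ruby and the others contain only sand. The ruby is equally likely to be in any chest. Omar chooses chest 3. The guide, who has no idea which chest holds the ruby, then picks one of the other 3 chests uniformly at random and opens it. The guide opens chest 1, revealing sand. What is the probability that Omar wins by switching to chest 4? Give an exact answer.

Condition on the true location of the ruby.
If it is in chest 1 (prior 1/4): the guide opened chest 1, so this case is ruled out; weight (1/4)·0 = 0.
If it is in any of chests 2, 3, and 4 (prior 1/4 each): the guide picks chest 1 with probability 1/3 regardless, and it is not the prize; weight (1/4)·(1/3) = 1/12 each.
The weights sum to 1/4.
So P(the ruby in chest 4 | the guide opened chest 1) = (1/12) / (1/4) = 1/3.

1/3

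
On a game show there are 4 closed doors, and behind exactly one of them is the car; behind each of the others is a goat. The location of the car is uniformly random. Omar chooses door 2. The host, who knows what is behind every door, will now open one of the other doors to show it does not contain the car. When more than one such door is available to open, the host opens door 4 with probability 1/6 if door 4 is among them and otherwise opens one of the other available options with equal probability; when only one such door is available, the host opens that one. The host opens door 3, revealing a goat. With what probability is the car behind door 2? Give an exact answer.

5/21

Apply Bayes' rule, conditioning on where the car actually is.
If it is behind door 1 (prior 1/4): door 4 is available but not opened, probability 5/6; weight (1/4)·(5/6) = 5/24.
If it is behind door 2 (prior 1/4): door 4 is available but not opened; door 3 gets probability (1 − 1/6)/2 = 5/12; weight (1/4)·(5/12) = 5/48.
If it is behind door 3 (prior 1/4): the host opened door 3, so this case is ruled out; weight (1/4)·0 = 0.
If it is behind door 4 (prior 1/4): door 4 holds the prize so is unavailable; the host chooses uniformly among the 2 others, probability 1/2; weight (1/4)·(1/2) = 1/8.
The weights sum to 7/16.
So P(the car behind door 2 | the host opened door 3) = (5/48) / (7/16) = 5/21.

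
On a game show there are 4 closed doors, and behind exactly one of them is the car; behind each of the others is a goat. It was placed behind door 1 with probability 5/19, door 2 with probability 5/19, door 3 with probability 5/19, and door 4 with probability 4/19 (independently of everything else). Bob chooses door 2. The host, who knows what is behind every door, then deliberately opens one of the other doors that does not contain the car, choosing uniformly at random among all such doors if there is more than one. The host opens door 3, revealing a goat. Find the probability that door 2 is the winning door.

10/37

Apply Bayes' rule, conditioning on where the car actually is.
If it is behind door 1 (prior 5/19): the host has 2 equally likely choices, so probability 1/2; weight (5/19)·(1/2) = 5/38.
If it is behind door 2 (prior 5/19): the host has 3 equally likely choices, so probability 1/3; weight (5/19)·(1/3) = 5/57.
If it is behind door 3 (prior 5/19): the host opened door 3, so this case is ruled out; weight (5/19)·0 = 0.
If it is behind door 4 (prior 4/19): the host has 2 equally likely choices, so probability 1/2; weight (4/19)·(1/2) = 2/19.
The weights sum to 37/114.
So P(the car behind door 2 | the host opened door 3) = (5/57) / (37/114) = 10/37.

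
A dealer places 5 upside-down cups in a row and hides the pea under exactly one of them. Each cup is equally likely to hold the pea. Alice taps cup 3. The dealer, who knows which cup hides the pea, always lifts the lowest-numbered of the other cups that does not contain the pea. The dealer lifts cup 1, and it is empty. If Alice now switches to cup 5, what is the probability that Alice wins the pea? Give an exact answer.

1/4

Consider each possible location of the pea in turn.
If it is under cup 1 (prior 1/5): the dealer opened cup 1, so this case is ruled out; weight (1/5)·0 = 0.
If it is under any of cups 2, 3, 4, and 5 (prior 1/5 each): cup 1 is the lowest-numbered option available, probability 1; weight (1/5)·1 = 1/5 each.
The weights sum to 4/5.
So P(the pea under cup 5 | the dealer opened cup 1) = (1/5) / (4/5) = 1/4.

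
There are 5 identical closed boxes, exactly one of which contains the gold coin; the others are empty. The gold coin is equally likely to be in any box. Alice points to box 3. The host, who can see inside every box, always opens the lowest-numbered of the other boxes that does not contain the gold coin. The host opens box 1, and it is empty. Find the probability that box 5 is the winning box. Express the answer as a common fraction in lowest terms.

1/4

Consider each possible location of the gold coin in turn.
If it is in box 1 (prior 1/5): the host opened box 1, so this case is ruled out; weight (1/5)·0 = 0.
If it is in any of boxes 2, 3, 4, and 5 (prior 1/5 each): box 1 is the lowest-numbered option available, probability 1; weight (1/5)·1 = 1/5 each.
The weights sum to 4/5.
So P(the gold coin in box 5 | the host opened box 1) = (1/5) / (4/5) = 1/4.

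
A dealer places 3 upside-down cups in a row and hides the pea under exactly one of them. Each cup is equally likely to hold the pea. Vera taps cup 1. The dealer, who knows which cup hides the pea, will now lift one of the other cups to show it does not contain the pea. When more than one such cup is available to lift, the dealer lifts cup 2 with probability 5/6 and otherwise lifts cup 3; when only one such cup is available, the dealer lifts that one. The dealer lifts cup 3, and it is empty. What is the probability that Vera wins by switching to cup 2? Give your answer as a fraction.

6/7

Condition on the true location of the pea.
If it is under cup 1 (prior 1/3): cup 2 is available but not opened, probability 1/6; weight (1/3)·(1/6) = 1/18.
If it is under cup 2 (prior 1/3): only cup 3 is available, probability 1; weight (1/3)·1 = 1/3.
If it is under cup 3 (prior 1/3): the dealer opened cup 3, so this case is ruled out; weight (1/3)·0 = 0.
The weights sum to 7/18.
So P(the pea under cup 2 | the dealer opened cup 3) = (1/3) / (7/18) = 6/7.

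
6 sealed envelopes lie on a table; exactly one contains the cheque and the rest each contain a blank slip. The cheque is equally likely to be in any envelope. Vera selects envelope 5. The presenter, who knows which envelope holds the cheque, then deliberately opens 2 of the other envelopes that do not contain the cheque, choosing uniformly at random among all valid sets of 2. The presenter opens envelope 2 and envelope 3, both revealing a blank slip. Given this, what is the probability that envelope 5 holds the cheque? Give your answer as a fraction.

Consider each possible location of the cheque in turn.
If it is in any of envelopes 1, 4, and 6 (prior 1/6 each): the presenter has 6 equally likely choices, so probability 1/6; weight (1/6)·(1/6) = 1/36 each.
If it is in either of envelopes 2 and 3 (prior 1/6 each): that envelope was opened and seen not to hold the prize — ruled out; weight (1/6)·0 = 0 each.
If it is in envelope 5 (prior 1/6): the presenter has 10 equally likely choices, so probability 1/10; weight (1/6)·(1/10) = 1/60.
The weights sum to 1/10.
So P(the cheque in envelope 5 | the presenter opened envelope 2 and envelope 3) = (1/60) / (1/10) = 1/6.

1/6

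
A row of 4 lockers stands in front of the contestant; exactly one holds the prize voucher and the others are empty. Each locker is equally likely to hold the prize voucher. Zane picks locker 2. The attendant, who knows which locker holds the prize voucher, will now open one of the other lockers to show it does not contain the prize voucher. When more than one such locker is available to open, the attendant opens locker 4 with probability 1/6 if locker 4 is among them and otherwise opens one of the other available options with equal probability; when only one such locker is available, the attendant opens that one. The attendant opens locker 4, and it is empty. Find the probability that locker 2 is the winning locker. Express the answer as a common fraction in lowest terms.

Apply Bayes' rule, conditioning on where the prize voucher actually is.
If it is in any of lockers 1, 2, and 3 (prior 1/4 each): locker 4 is available, opened with probability 1/6; weight (1/4)·(1/6) = 1/24 each.
If it is in locker 4 (prior 1/4): the attendant opened locker 4, so this case is ruled out; weight (1/4)·0 = 0.
The weights sum to 1/8.
So P(the prize voucher in locker 2 | the attendant opened locker 4) = (1/24) / (1/8) = 1/3.

1/3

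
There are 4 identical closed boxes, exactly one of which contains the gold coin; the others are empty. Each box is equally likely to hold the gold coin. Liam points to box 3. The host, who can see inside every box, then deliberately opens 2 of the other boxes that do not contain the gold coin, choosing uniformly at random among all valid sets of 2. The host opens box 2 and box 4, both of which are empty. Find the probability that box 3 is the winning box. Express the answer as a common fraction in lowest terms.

1/4

Condition on the true location of the gold coin.
If it is in box 1 (prior 1/4): the host has no choice, probability 1; weight (1/4)·1 = 1/4.
If it is in either of boxes 2 and 4 (prior 1/4 each): that box was opened and seen not to hold the prize — ruled out; weight (1/4)·0 = 0 each.
If it is in box 3 (prior 1/4): the host has 3 equally likely choices, so probability 1/3; weight (1/4)·(1/3) = 1/12.
The weights sum to 1/3.
So P(the gold coin in box 3 | the host opened box 2 and box 4) = (1/12) / (1/3) = 1/4.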